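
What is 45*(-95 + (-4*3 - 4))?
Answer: -4995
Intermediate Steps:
45*(-95 + (-4*3 - 4)) = 45*(-95 + (-12 - 4)) = 45*(-95 - 16) = 45*(-111) = -4995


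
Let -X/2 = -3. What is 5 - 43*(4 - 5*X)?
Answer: 1123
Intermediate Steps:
X = 6 (X = -2*(-3) = 6)
5 - 43*(4 - 5*X) = 5 - 43*(4 - 5*6) = 5 - 43*(4 - 30) = 5 - 43*(-26) = 5 + 1118 = 1123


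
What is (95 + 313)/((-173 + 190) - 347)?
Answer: -68/55 ≈ -1.2364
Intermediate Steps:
(95 + 313)/((-173 + 190) - 347) = 408/(17 - 347) = 408/(-330) = 408*(-1/330) = -68/55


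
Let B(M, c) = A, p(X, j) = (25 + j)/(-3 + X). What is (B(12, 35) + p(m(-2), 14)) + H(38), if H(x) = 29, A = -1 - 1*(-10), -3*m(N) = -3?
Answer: 37/2 ≈ 18.500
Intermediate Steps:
m(N) = 1 (m(N) = -⅓*(-3) = 1)
p(X, j) = (25 + j)/(-3 + X)
A = 9 (A = -1 + 10 = 9)
B(M, c) = 9
(B(12, 35) + p(m(-2), 14)) + H(38) = (9 + (25 + 14)/(-3 + 1)) + 29 = (9 + 39/(-2)) + 29 = (9 - ½*39) + 29 = (9 - 39/2) + 29 = -21/2 + 29 = 37/2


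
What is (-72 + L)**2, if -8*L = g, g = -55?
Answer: 271441/64 ≈ 4241.3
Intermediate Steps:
L = 55/8 (L = -1/8*(-55) = 55/8 ≈ 6.8750)
(-72 + L)**2 = (-72 + 55/8)**2 = (-521/8)**2 = 271441/64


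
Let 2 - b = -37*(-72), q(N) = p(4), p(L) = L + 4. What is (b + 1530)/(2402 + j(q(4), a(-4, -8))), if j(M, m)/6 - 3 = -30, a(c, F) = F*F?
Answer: -283/560 ≈ -0.50536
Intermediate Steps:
a(c, F) = F**2
p(L) = 4 + L
q(N) = 8 (q(N) = 4 + 4 = 8)
b = -2662 (b = 2 - (-37)*(-72) = 2 - 1*2664 = 2 - 2664 = -2662)
j(M, m) = -162 (j(M, m) = 18 + 6*(-30) = 18 - 180 = -162)
(b + 1530)/(2402 + j(q(4), a(-4, -8))) = (-2662 + 1530)/(2402 - 162) = -1132/2240 = -1132*1/2240 = -283/560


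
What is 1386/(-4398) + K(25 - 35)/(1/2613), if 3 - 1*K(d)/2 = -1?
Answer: 15322401/733 ≈ 20904.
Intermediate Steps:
K(d) = 8 (K(d) = 6 - 2*(-1) = 6 + 2 = 8)
1386/(-4398) + K(25 - 35)/(1/2613) = 1386/(-4398) + 8/(1/2613) = 1386*(-1/4398) + 8/(1/2613) = -231/733 + 8*2613 = -231/733 + 20904 = 15322401/733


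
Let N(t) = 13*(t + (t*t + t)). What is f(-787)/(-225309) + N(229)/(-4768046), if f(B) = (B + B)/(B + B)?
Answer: -154946838329/1074283676214 ≈ -0.14423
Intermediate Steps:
f(B) = 1 (f(B) = (2*B)/((2*B)) = (2*B)*(1/(2*B)) = 1)
N(t) = 13*t**2 + 26*t (N(t) = 13*(t + (t**2 + t)) = 13*(t + (t + t**2)) = 13*(t**2 + 2*t) = 13*t**2 + 26*t)
f(-787)/(-225309) + N(229)/(-4768046) = 1/(-225309) + (13*229*(2 + 229))/(-4768046) = 1*(-1/225309) + (13*229*231)*(-1/4768046) = -1/225309 + 687687*(-1/4768046) = -1/225309 - 687687/4768046 = -154946838329/1074283676214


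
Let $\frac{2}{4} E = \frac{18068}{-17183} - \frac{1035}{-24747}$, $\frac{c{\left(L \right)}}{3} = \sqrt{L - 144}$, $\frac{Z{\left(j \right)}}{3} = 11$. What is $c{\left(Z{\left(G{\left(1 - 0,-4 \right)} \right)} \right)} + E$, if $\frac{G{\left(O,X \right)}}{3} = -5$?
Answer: $- \frac{286229594}{141742567} + 3 i \sqrt{111} \approx -2.0194 + 31.607 i$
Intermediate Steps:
$G{\left(O,X \right)} = -15$ ($G{\left(O,X \right)} = 3 \left(-5\right) = -15$)
$Z{\left(j \right)} = 33$ ($Z{\left(j \right)} = 3 \cdot 11 = 33$)
$c{\left(L \right)} = 3 \sqrt{-144 + L}$ ($c{\left(L \right)} = 3 \sqrt{L - 144} = 3 \sqrt{-144 + L}$)
$E = - \frac{286229594}{141742567}$ ($E = 2 \left(\frac{18068}{-17183} - \frac{1035}{-24747}\right) = 2 \left(18068 \left(- \frac{1}{17183}\right) - - \frac{345}{8249}\right) = 2 \left(- \frac{18068}{17183} + \frac{345}{8249}\right) = 2 \left(- \frac{143114797}{141742567}\right) = - \frac{286229594}{141742567} \approx -2.0194$)
$c{\left(Z{\left(G{\left(1 - 0,-4 \right)} \right)} \right)} + E = 3 \sqrt{-144 + 33} - \frac{286229594}{141742567} = 3 \sqrt{-111} - \frac{286229594}{141742567} = 3 i \sqrt{111} - \frac{286229594}{141742567} = - \frac{286229594}{141742567} + 3 i \sqrt{111}$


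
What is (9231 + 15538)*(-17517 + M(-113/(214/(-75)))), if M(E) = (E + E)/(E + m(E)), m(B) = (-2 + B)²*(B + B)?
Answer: -28105397613907187/64777107 ≈ -4.3388e+8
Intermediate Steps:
m(B) = 2*B*(-2 + B)² (m(B) = (-2 + B)²*(2*B) = 2*B*(-2 + B)²)
M(E) = 2*E/(E + 2*E*(-2 + E)²) (M(E) = (E + E)/(E + 2*E*(-2 + E)²) = (2*E)/(E + 2*E*(-2 + E)²) = 2*E/(E + 2*E*(-2 + E)²))
(9231 + 15538)*(-17517 + M(-113/(214/(-75)))) = (9231 + 15538)*(-17517 + 2/(1 + 2*(-2 - 113/(214/(-75)))²)) = 24769*(-17517 + 2/(1 + 2*(-2 - 113/(214*(-1/75)))²)) = 24769*(-17517 + 2/(1 + 2*(-2 - 113/(-214/75))²)) = 24769*(-17517 + 2/(1 + 2*(-2 - 113*(-75/214))²)) = 24769*(-17517 + 2/(1 + 2*(-2 + 8475/214)²)) = 24769*(-17517 + 2/(1 + 2*(8047/214)²)) = 24769*(-17517 + 2/(1 + 2*(64754209/45796))) = 24769*(-17517 + 2/(1 + 64754209/22898)) = 24769*(-17517 + 2/(64777107/22898)) = 24769*(-17517 + 2*(22898/64777107)) = 24769*(-17517 + 45796/64777107) = 24769*(-1134700537523/64777107) = -28105397613907187/64777107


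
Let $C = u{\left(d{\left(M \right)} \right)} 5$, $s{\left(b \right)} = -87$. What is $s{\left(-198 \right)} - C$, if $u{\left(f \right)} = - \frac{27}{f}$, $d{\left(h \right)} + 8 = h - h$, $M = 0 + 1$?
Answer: $- \frac{831}{8} \approx -103.88$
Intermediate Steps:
$M = 1$
$d{\left(h \right)} = -8$ ($d{\left(h \right)} = -8 + \left(h - h\right) = -8 + 0 = -8$)
$C = \frac{135}{8}$ ($C = - \frac{27}{-8} \cdot 5 = \left(-27\right) \left(- \frac{1}{8}\right) 5 = \frac{27}{8} \cdot 5 = \frac{135}{8} \approx 16.875$)
$s{\left(-198 \right)} - C = -87 - \frac{135}{8} = - \frac{831}{8}$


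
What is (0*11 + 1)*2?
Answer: 2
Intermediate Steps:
(0*11 + 1)*2 = (0 + 1)*2 = 1*2 = 2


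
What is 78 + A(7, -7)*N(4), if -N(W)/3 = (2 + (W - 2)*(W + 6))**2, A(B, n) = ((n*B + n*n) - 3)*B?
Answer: 30570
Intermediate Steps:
A(B, n) = B*(-3 + n**2 + B*n) (A(B, n) = ((B*n + n**2) - 3)*B = ((n**2 + B*n) - 3)*B = (-3 + n**2 + B*n)*B = B*(-3 + n**2 + B*n))
N(W) = -3*(2 + (-2 + W)*(6 + W))**2 (N(W) = -3*(2 + (W - 2)*(W + 6))**2 = -3*(2 + (-2 + W)*(6 + W))**2)
78 + A(7, -7)*N(4) = 78 + (7*(-3 + (-7)**2 + 7*(-7)))*(-3*(-10 + 4**2 + 4*4)**2) = 78 + (7*(-3 + 49 - 49))*(-3*(-10 + 16 + 16)**2) = 78 + (7*(-3))*(-3*22**2) = 78 - (-63)*484 = 78 - 21*(-1452) = 78 + 30492 = 30570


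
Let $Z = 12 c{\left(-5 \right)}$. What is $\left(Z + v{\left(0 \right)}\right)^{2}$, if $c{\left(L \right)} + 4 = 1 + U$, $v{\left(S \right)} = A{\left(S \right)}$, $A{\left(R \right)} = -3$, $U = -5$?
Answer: $9801$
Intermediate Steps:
$v{\left(S \right)} = -3$
$c{\left(L \right)} = -8$ ($c{\left(L \right)} = -4 + \left(1 - 5\right) = -4 - 4 = -8$)
$Z = -96$ ($Z = 12 \left(-8\right) = -96$)
$\left(Z + v{\left(0 \right)}\right)^{2} = \left(-96 - 3\right)^{2} = \left(-99\right)^{2} = 9801$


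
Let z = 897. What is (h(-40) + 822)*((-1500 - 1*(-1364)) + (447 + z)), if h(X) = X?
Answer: 944656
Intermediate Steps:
(h(-40) + 822)*((-1500 - 1*(-1364)) + (447 + z)) = (-40 + 822)*((-1500 - 1*(-1364)) + (447 + 897)) = 782*((-1500 + 1364) + 1344) = 782*(-136 + 1344) = 782*1208 = 944656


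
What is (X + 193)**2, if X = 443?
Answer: 404496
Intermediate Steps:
(X + 193)**2 = (443 + 193)**2 = 636**2 = 404496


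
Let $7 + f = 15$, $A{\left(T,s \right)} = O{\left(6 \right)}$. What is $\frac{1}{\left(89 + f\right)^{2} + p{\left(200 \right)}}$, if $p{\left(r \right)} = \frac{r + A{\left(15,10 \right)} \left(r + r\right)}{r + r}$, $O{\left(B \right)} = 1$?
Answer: $\frac{2}{18821} \approx 0.00010626$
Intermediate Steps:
$A{\left(T,s \right)} = 1$
$f = 8$ ($f = -7 + 15 = 8$)
$p{\left(r \right)} = \frac{3}{2}$ ($p{\left(r \right)} = \frac{r + 1 \left(r + r\right)}{r + r} = \frac{r + 1 \cdot 2 r}{2 r} = \left(r + 2 r\right) \frac{1}{2 r} = 3 r \frac{1}{2 r} = \frac{3}{2}$)
$\frac{1}{\left(89 + f\right)^{2} + p{\left(200 \right)}} = \frac{1}{\left(89 + 8\right)^{2} + \frac{3}{2}} = \frac{1}{97^{2} + \frac{3}{2}} = \frac{1}{9409 + \frac{3}{2}} = \frac{1}{\frac{18821}{2}} = \frac{2}{18821}$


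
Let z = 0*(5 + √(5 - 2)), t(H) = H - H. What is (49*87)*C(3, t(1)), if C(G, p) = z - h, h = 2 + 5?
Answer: -29841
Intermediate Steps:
t(H) = 0
h = 7
z = 0 (z = 0*(5 + √3) = 0)
C(G, p) = -7 (C(G, p) = 0 - 1*7 = 0 - 7 = -7)
(49*87)*C(3, t(1)) = (49*87)*(-7) = 4263*(-7) = -29841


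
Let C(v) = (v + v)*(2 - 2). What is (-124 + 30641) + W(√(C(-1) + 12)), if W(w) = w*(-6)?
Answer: 30517 - 12*√3 ≈ 30496.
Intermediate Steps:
C(v) = 0 (C(v) = (2*v)*0 = 0)
W(w) = -6*w
(-124 + 30641) + W(√(C(-1) + 12)) = (-124 + 30641) - 6*√(0 + 12) = 30517 - 12*√3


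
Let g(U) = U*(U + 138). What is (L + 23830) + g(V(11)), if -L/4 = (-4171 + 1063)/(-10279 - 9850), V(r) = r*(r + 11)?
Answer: 2330724478/20129 ≈ 1.1579e+5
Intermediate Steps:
V(r) = r*(11 + r)
g(U) = U*(138 + U)
L = -12432/20129 (L = -4*(-4171 + 1063)/(-10279 - 9850) = -(-12432)/(-20129) = -(-12432)*(-1)/20129 = -4*3108/20129 = -12432/20129 ≈ -0.61762)
(L + 23830) + g(V(11)) = (-12432/20129 + 23830) + (11*(11 + 11))*(138 + 11*(11 + 11)) = 479661638/20129 + (11*22)*(138 + 11*22) = 479661638/20129 + 242*(138 + 242) = 479661638/20129 + 242*380 = 479661638/20129 + 91960 = 2330724478/20129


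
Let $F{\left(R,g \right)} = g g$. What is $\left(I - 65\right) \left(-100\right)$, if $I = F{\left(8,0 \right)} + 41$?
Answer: $2400$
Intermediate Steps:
$F{\left(R,g \right)} = g^{2}$
$I = 41$ ($I = 0^{2} + 41 = 0 + 41 = 41$)
$\left(I - 65\right) \left(-100\right) = \left(41 - 65\right) \left(-100\right) = \left(-24\right) \left(-100\right) = 2400$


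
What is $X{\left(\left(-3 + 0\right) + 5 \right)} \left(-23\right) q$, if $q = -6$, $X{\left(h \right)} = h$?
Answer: $276$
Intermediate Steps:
$X{\left(\left(-3 + 0\right) + 5 \right)} \left(-23\right) q = \left(\left(-3 + 0\right) + 5\right) \left(-23\right) \left(-6\right) = \left(-3 + 5\right) \left(-23\right) \left(-6\right) = 2 \left(-23\right) \left(-6\right) = \left(-46\right) \left(-6\right) = 276$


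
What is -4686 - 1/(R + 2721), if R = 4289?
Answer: -32848861/7010 ≈ -4686.0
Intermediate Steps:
-4686 - 1/(R + 2721) = -4686 - 1/(4289 + 2721) = -4686 - 1/7010 = -32848861/7010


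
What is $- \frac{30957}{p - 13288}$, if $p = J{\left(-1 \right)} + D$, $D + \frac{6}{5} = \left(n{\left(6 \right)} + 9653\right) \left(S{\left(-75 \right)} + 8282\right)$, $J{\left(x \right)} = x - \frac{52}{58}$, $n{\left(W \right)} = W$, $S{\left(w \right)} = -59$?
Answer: $- \frac{1496255}{3838278852} \approx -0.00038982$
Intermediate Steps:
$J{\left(x \right)} = - \frac{26}{29} + x$ ($J{\left(x \right)} = x - 52 \cdot \frac{1}{58} = x - \frac{26}{29} = - \frac{26}{29} + x$)
$D = \frac{397129779}{5}$ ($D = - \frac{6}{5} + \left(6 + 9653\right) \left(-59 + 8282\right) = - \frac{6}{5} + 9659 \cdot 8223 = - \frac{6}{5} + 79425957 = \frac{397129779}{5} \approx 7.9426 \cdot 10^{7}$)
$p = \frac{11516763316}{145}$ ($p = \left(- \frac{26}{29} - 1\right) + \frac{397129779}{5} = - \frac{55}{29} + \frac{397129779}{5} = \frac{11516763316}{145} \approx 7.9426 \cdot 10^{7}$)
$- \frac{30957}{p - 13288} = - \frac{30957}{\frac{11516763316}{145} - 13288} = - \frac{30957}{\frac{11514836556}{145}} = \left(-30957\right) \frac{145}{11514836556} = - \frac{1496255}{3838278852}$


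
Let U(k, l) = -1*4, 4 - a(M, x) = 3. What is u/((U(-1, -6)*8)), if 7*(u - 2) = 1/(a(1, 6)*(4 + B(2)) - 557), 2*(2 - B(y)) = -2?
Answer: -7699/123200 ≈ -0.062492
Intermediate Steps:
B(y) = 3 (B(y) = 2 - 1/2*(-2) = 2 + 1 = 3)
a(M, x) = 1 (a(M, x) = 4 - 1*3 = 4 - 3 = 1)
U(k, l) = -4
u = 7699/3850 (u = 2 + 1/(7*(1*(4 + 3) - 557)) = 2 + 1/(7*(1*7 - 557)) = 2 + 1/(7*(7 - 557)) = 2 + (1/7)/(-550) = 2 + (1/7)*(-1/550) = 2 - 1/3850 = 7699/3850 ≈ 1.9997)
u/((U(-1, -6)*8)) = 7699/(3850*((-4*8))) = (7699/3850)/(-32) = (7699/3850)*(-1/32) = -7699/123200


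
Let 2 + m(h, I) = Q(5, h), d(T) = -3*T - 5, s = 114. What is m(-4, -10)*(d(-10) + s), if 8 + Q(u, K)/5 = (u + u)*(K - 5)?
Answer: -68388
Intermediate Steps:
d(T) = -5 - 3*T
Q(u, K) = -40 + 10*u*(-5 + K) (Q(u, K) = -40 + 5*((u + u)*(K - 5)) = -40 + 5*((2*u)*(-5 + K)) = -40 + 5*(2*u*(-5 + K)) = -40 + 10*u*(-5 + K))
m(h, I) = -292 + 50*h (m(h, I) = -2 + (-40 - 50*5 + 10*h*5) = -2 + (-40 - 250 + 50*h) = -2 + (-290 + 50*h) = -292 + 50*h)
m(-4, -10)*(d(-10) + s) = (-292 + 50*(-4))*((-5 - 3*(-10)) + 114) = (-292 - 200)*((-5 + 30) + 114) = -492*(25 + 114) = -492*139 = -68388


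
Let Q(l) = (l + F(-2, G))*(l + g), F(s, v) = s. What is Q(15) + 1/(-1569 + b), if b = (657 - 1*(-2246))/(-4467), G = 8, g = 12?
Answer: 2461076259/7011626 ≈ 351.00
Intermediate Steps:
Q(l) = (-2 + l)*(12 + l) (Q(l) = (l - 2)*(l + 12) = (-2 + l)*(12 + l))
b = -2903/4467 (b = (657 + 2246)*(-1/4467) = 2903*(-1/4467) = -2903/4467 ≈ -0.64988)
Q(15) + 1/(-1569 + b) = (-24 + 15**2 + 10*15) + 1/(-1569 - 2903/4467) = (-24 + 225 + 150) + 1/(-7011626/4467) = 351 - 4467/7011626 = 2461076259/7011626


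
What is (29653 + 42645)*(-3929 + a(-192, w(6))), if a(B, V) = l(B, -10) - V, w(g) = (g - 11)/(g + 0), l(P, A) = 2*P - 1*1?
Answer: -935499971/3 ≈ -3.1183e+8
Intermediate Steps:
l(P, A) = -1 + 2*P (l(P, A) = 2*P - 1 = -1 + 2*P)
w(g) = (-11 + g)/g
a(B, V) = -1 - V + 2*B (a(B, V) = (-1 + 2*B) - V = -1 - V + 2*B)
(29653 + 42645)*(-3929 + a(-192, w(6))) = (29653 + 42645)*(-3929 + (-1 - (-11 + 6)/6 + 2*(-192))) = 72298*(-3929 + (-1 - (-5)/6 - 384)) = 72298*(-3929 + (-1 - 1*(-5/6) - 384)) = 72298*(-3929 + (-1 + 5/6 - 384)) = 72298*(-3929 - 2305/6) = 72298*(-25879/6) = -935499971/3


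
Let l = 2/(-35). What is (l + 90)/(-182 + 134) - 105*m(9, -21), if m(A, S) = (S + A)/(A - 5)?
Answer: 131513/420 ≈ 313.13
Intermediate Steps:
l = -2/35 (l = 2*(-1/35) = -2/35 ≈ -0.057143)
m(A, S) = (A + S)/(-5 + A)
(l + 90)/(-182 + 134) - 105*m(9, -21) = (-2/35 + 90)/(-182 + 134) - 105*(9 - 21)/(-5 + 9) = (3148/35)/(-48) - 105*(-12)/4 = (3148/35)*(-1/48) - 105*(-12)/4 = -787/420 - 105*(-3) = -787/420 + 315 = 131513/420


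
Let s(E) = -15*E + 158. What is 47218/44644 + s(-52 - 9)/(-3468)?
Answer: 28962253/38706348 ≈ 0.74826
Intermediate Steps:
s(E) = 158 - 15*E
47218/44644 + s(-52 - 9)/(-3468) = 47218/44644 + (158 - 15*(-52 - 9))/(-3468) = 47218*(1/44644) + (158 - 15*(-61))*(-1/3468) = 23609/22322 + (158 + 915)*(-1/3468) = 23609/22322 + 1073*(-1/3468) = 23609/22322 - 1073/3468 = 28962253/38706348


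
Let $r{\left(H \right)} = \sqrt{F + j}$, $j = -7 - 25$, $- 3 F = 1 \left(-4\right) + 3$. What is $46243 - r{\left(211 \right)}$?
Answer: $46243 - \frac{i \sqrt{285}}{3} \approx 46243.0 - 5.6273 i$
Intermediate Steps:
$F = \frac{1}{3}$ ($F = - \frac{1 \left(-4\right) + 3}{3} = - \frac{-4 + 3}{3} = \left(- \frac{1}{3}\right) \left(-1\right) = \frac{1}{3} \approx 0.33333$)
$j = -32$
$r{\left(H \right)} = \frac{i \sqrt{285}}{3}$ ($r{\left(H \right)} = \sqrt{\frac{1}{3} - 32} = \sqrt{- \frac{95}{3}} = \frac{i \sqrt{285}}{3}$)
$46243 - r{\left(211 \right)} = 46243 - \frac{i \sqrt{285}}{3}$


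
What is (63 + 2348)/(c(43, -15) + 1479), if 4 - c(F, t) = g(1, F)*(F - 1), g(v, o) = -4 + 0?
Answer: 2411/1651 ≈ 1.4603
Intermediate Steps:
g(v, o) = -4
c(F, t) = 4*F (c(F, t) = 4 - (-4)*(F - 1) = 4 - (-4)*(-1 + F) = 4 - (4 - 4*F) = 4 + (-4 + 4*F) = 4*F)
(63 + 2348)/(c(43, -15) + 1479) = (63 + 2348)/(4*43 + 1479) = 2411/(172 + 1479) = 2411/1651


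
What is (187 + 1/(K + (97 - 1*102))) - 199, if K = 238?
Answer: -2795/233 ≈ -11.996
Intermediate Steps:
(187 + 1/(K + (97 - 1*102))) - 199 = (187 + 1/(238 + (97 - 1*102))) - 199 = (187 + 1/(238 + (97 - 102))) - 199 = (187 + 1/(238 - 5)) - 199 = (187 + 1/233) - 199 = 43572/233 - 199 = -2795/233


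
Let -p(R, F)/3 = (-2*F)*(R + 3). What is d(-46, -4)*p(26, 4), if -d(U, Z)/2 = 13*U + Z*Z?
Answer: 810144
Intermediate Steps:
d(U, Z) = -26*U - 2*Z**2 (d(U, Z) = -2*(13*U + Z*Z) = -2*(13*U + Z**2) = -2*(Z**2 + 13*U) = -26*U - 2*Z**2)
p(R, F) = 6*F*(3 + R) (p(R, F) = -3*(-2*F)*(R + 3) = -3*(-2*F)*(3 + R) = -(-6)*F*(3 + R) = 6*F*(3 + R))
d(-46, -4)*p(26, 4) = (-26*(-46) - 2*(-4)**2)*(6*4*(3 + 26)) = (1196 - 2*16)*(6*4*29) = (1196 - 32)*696 = 1164*696 = 810144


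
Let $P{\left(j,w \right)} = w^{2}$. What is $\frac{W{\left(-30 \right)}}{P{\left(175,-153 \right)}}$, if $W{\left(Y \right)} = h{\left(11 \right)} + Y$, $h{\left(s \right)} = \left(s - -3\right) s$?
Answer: $\frac{124}{23409} \approx 0.0052971$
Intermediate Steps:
$h{\left(s \right)} = s \left(3 + s\right)$ ($h{\left(s \right)} = \left(s + 3\right) s = \left(3 + s\right) s = s \left(3 + s\right)$)
$W{\left(Y \right)} = 154 + Y$ ($W{\left(Y \right)} = 11 \left(3 + 11\right) + Y = 11 \cdot 14 + Y = 154 + Y$)
$\frac{W{\left(-30 \right)}}{P{\left(175,-153 \right)}} = \frac{154 - 30}{\left(-153\right)^{2}} = \frac{124}{23409}$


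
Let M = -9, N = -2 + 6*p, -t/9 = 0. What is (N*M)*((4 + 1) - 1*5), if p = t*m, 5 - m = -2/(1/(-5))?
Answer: 0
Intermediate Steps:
m = -5 (m = 5 - (-2)/(1/(-5)) = 5 - (-2)/(1*(-⅕)) = 5 - (-2)/(-⅕) = 5 - (-2)*(-5) = 5 - 1*10 = 5 - 10 = -5)
t = 0 (t = -9*0 = 0)
p = 0 (p = 0*(-5) = 0)
N = -2 (N = -2 + 6*0 = -2 + 0 = -2)
(N*M)*((4 + 1) - 1*5) = (-2*(-9))*((4 + 1) - 1*5) = 18*(5 - 5) = 18*0 = 0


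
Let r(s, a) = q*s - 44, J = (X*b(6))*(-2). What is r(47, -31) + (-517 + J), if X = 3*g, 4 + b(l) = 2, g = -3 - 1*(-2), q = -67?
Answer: -3722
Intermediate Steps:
g = -1 (g = -3 + 2 = -1)
b(l) = -2 (b(l) = -4 + 2 = -2)
X = -3 (X = 3*(-1) = -3)
J = -12 (J = -3*(-2)*(-2) = 6*(-2) = -12)
r(s, a) = -44 - 67*s (r(s, a) = -67*s - 44 = -44 - 67*s)
r(47, -31) + (-517 + J) = (-44 - 67*47) + (-517 - 12) = (-44 - 3149) - 529 = -3193 - 529 = -3722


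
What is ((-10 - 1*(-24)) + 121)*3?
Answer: 405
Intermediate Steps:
((-10 - 1*(-24)) + 121)*3 = ((-10 + 24) + 121)*3 = (14 + 121)*3 = 135*3 = 405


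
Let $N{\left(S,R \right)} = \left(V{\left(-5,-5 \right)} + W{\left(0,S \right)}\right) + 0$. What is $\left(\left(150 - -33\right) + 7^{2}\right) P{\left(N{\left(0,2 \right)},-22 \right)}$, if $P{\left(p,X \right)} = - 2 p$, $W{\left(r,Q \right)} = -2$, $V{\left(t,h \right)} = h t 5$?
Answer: $-57072$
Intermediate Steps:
$V{\left(t,h \right)} = 5 h t$
$N{\left(S,R \right)} = 123$ ($N{\left(S,R \right)} = \left(5 \left(-5\right) \left(-5\right) - 2\right) + 0 = \left(125 - 2\right) + 0 = 123 + 0 = 123$)
$\left(\left(150 - -33\right) + 7^{2}\right) P{\left(N{\left(0,2 \right)},-22 \right)} = \left(\left(150 - -33\right) + 7^{2}\right) \left(\left(-2\right) 123\right) = \left(\left(150 + 33\right) + 49\right) \left(-246\right) = \left(183 + 49\right) \left(-246\right) = 232 \left(-246\right) = -57072$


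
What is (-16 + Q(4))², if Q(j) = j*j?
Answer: 0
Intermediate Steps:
Q(j) = j²
(-16 + Q(4))² = (-16 + 4²)² = (-16 + 16)² = 0² = 0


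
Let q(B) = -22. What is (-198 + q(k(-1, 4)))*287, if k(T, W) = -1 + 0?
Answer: -63140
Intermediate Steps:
k(T, W) = -1
(-198 + q(k(-1, 4)))*287 = (-198 - 22)*287 = -220*287 = -63140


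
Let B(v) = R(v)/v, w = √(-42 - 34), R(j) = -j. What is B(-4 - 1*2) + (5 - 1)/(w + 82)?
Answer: (-√19 + 39*I)/(√19 - 41*I) ≈ -0.95177 - 0.0051281*I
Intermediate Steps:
w = 2*I*√19 (w = √(-76) = 2*I*√19 ≈ 8.7178*I)
B(v) = -1 (B(v) = (-v)/v = -1)
B(-4 - 1*2) + (5 - 1)/(w + 82) = -1 + (5 - 1)/(2*I*√19 + 82) = -1 + 4/(82 + 2*I*√19)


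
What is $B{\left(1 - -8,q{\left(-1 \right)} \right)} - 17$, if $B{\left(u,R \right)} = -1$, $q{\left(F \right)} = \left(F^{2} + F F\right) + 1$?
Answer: $-18$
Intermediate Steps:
$q{\left(F \right)} = 1 + 2 F^{2}$ ($q{\left(F \right)} = \left(F^{2} + F^{2}\right) + 1 = 2 F^{2} + 1 = 1 + 2 F^{2}$)
$B{\left(1 - -8,q{\left(-1 \right)} \right)} - 17 = -1 - 17 = -18$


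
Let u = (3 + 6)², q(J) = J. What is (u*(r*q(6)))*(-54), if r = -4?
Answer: 104976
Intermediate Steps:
u = 81 (u = 9² = 81)
(u*(r*q(6)))*(-54) = (81*(-4*6))*(-54) = (81*(-24))*(-54) = -1944*(-54) = 104976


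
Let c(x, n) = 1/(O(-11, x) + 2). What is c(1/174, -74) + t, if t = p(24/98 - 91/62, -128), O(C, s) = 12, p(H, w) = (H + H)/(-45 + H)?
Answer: 48889/393190 ≈ 0.12434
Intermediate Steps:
p(H, w) = 2*H/(-45 + H) (p(H, w) = (2*H)/(-45 + H) = 2*H/(-45 + H))
t = 1486/28085 (t = 2*(24/98 - 91/62)/(-45 + (24/98 - 91/62)) = 2*(24*(1/98) - 91*1/62)/(-45 + (24*(1/98) - 91*1/62)) = 2*(12/49 - 91/62)/(-45 + (12/49 - 91/62)) = 2*(-3715/3038)/(-45 - 3715/3038) = 2*(-3715/3038)/(-140425/3038) = 2*(-3715/3038)*(-3038/140425) = 1486/28085 ≈ 0.052911)
c(x, n) = 1/14 (c(x, n) = 1/(12 + 2) = 1/14)
c(1/174, -74) + t = 1/14 + 1486/28085 = 48889/393190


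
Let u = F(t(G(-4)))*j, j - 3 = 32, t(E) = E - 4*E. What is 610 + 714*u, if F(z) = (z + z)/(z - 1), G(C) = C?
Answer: 606470/11 ≈ 55134.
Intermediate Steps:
t(E) = -3*E
j = 35 (j = 3 + 32 = 35)
F(z) = 2*z/(-1 + z) (F(z) = (2*z)/(-1 + z) = 2*z/(-1 + z))
u = 840/11 (u = (2*(-3*(-4))/(-1 - 3*(-4)))*35 = (2*12/(-1 + 12))*35 = (2*12/11)*35 = (2*12*(1/11))*35 = (24/11)*35 = 840/11 ≈ 76.364)
610 + 714*u = 610 + 714*(840/11) = 610 + 599760/11 = 606470/11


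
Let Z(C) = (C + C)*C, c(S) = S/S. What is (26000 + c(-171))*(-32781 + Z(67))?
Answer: -618901803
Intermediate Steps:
c(S) = 1
Z(C) = 2*C**2 (Z(C) = (2*C)*C = 2*C**2)
(26000 + c(-171))*(-32781 + Z(67)) = (26000 + 1)*(-32781 + 2*67**2) = 26001*(-32781 + 2*4489) = 26001*(-32781 + 8978) = 26001*(-23803) = -618901803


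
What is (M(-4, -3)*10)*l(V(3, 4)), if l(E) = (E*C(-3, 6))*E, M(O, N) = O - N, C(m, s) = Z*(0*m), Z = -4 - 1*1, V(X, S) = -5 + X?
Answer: 0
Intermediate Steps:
Z = -5 (Z = -4 - 1 = -5)
C(m, s) = 0 (C(m, s) = -0*m = -5*0 = 0)
l(E) = 0 (l(E) = (E*0)*E = 0*E = 0)
(M(-4, -3)*10)*l(V(3, 4)) = ((-4 - 1*(-3))*10)*0 = ((-4 + 3)*10)*0 = -1*10*0 = -10*0 = 0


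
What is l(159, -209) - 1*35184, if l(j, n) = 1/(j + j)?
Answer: -11188511/318 ≈ -35184.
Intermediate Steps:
l(j, n) = 1/(2*j)
l(159, -209) - 1*35184 = (½)/159 - 1*35184 = (½)*(1/159) - 35184 = 1/318 - 35184 = -11188511/318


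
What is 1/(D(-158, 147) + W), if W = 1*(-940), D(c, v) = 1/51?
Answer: -51/47939 ≈ -0.0010639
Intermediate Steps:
D(c, v) = 1/51
W = -940
1/(D(-158, 147) + W) = 1/(1/51 - 940) = 1/(-47939/51) = -51/47939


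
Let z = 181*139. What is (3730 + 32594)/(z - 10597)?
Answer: 2018/809 ≈ 2.4944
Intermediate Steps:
z = 25159
(3730 + 32594)/(z - 10597) = (3730 + 32594)/(25159 - 10597) = 36324/14562 = 36324*(1/14562) = 2018/809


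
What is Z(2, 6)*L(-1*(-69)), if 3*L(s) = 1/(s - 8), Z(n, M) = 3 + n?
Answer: 5/183 ≈ 0.027322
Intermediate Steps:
L(s) = 1/(3*(-8 + s)) (L(s) = 1/(3*(s - 8)) = 1/(3*(-8 + s)))
Z(2, 6)*L(-1*(-69)) = (3 + 2)*(1/(3*(-8 - 1*(-69)))) = 5*(1/(3*(-8 + 69))) = 5*((1/3)/61) = 5*((1/3)*(1/61)) = 5*(1/183) = 5/183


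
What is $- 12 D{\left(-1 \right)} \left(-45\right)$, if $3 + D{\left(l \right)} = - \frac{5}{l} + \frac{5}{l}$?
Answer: $-1620$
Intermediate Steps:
$D{\left(l \right)} = -3$ ($D{\left(l \right)} = -3 + \left(- \frac{5}{l} + \frac{5}{l}\right) = -3 + 0 = -3$)
$- 12 D{\left(-1 \right)} \left(-45\right) = \left(-12\right) \left(-3\right) \left(-45\right) = 36 \left(-45\right) = -1620$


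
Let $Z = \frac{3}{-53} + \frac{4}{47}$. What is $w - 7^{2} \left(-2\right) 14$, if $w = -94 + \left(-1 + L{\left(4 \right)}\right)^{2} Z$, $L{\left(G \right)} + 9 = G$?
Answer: $\frac{3186054}{2491} \approx 1279.0$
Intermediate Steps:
$L{\left(G \right)} = -9 + G$
$Z = \frac{71}{2491}$ ($Z = 3 \left(- \frac{1}{53}\right) + 4 \cdot \frac{1}{47} = - \frac{3}{53} + \frac{4}{47} = \frac{71}{2491} \approx 0.028503$)
$w = - \frac{231598}{2491}$ ($w = -94 + \left(-1 + \left(-9 + 4\right)\right)^{2} \cdot \frac{71}{2491} = -94 + \left(-1 - 5\right)^{2} \cdot \frac{71}{2491} = -94 + \left(-6\right)^{2} \cdot \frac{71}{2491} = -94 + 36 \cdot \frac{71}{2491} = -94 + \frac{2556}{2491} = - \frac{231598}{2491} \approx -92.974$)
$w - 7^{2} \left(-2\right) 14 = - \frac{231598}{2491} - 7^{2} \left(-2\right) 14 = - \frac{231598}{2491} - 49 \left(-2\right) 14 = - \frac{231598}{2491} - \left(-98\right) 14 = - \frac{231598}{2491} - -1372 = - \frac{231598}{2491} + 1372 = \frac{3186054}{2491}$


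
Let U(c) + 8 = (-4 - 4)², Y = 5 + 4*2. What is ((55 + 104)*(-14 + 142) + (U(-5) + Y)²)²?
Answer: 630662769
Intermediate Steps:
Y = 13 (Y = 5 + 8 = 13)
U(c) = 56 (U(c) = -8 + (-4 - 4)² = -8 + (-8)² = -8 + 64 = 56)
((55 + 104)*(-14 + 142) + (U(-5) + Y)²)² = ((55 + 104)*(-14 + 142) + (56 + 13)²)² = (159*128 + 69²)² = (20352 + 4761)² = 25113² = 630662769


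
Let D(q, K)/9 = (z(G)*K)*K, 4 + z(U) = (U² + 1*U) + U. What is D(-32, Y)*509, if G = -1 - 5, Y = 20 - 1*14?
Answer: 3298320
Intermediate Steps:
Y = 6 (Y = 20 - 14 = 6)
G = -6
z(U) = -4 + U² + 2*U (z(U) = -4 + ((U² + 1*U) + U) = -4 + ((U² + U) + U) = -4 + ((U + U²) + U) = -4 + (U² + 2*U) = -4 + U² + 2*U)
D(q, K) = 180*K² (D(q, K) = 9*(((-4 + (-6)² + 2*(-6))*K)*K) = 9*(((-4 + 36 - 12)*K)*K) = 9*((20*K)*K) = 9*(20*K²) = 180*K²)
D(-32, Y)*509 = (180*6²)*509 = (180*36)*509 = 6480*509 = 3298320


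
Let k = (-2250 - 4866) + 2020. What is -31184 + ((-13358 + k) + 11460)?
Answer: -38178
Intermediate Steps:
k = -5096 (k = -7116 + 2020 = -5096)
-31184 + ((-13358 + k) + 11460) = -31184 + ((-13358 - 5096) + 11460) = -31184 + (-18454 + 11460) = -31184 - 6994 = -38178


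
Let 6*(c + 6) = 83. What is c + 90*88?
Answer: 47567/6 ≈ 7927.8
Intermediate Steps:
c = 47/6 (c = -6 + (⅙)*83 = -6 + 83/6 = 47/6 ≈ 7.8333)
c + 90*88 = 47/6 + 90*88 = 47/6 + 7920 = 47567/6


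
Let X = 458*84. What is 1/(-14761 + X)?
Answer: 1/23711 ≈ 4.2175e-5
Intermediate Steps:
X = 38472
1/(-14761 + X) = 1/(-14761 + 38472) = 1/23711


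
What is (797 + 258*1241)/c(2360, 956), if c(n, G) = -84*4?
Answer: -320975/336 ≈ -955.28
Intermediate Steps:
c(n, G) = -336
(797 + 258*1241)/c(2360, 956) = (797 + 258*1241)/(-336) = (797 + 320178)*(-1/336) = 320975*(-1/336) = -320975/336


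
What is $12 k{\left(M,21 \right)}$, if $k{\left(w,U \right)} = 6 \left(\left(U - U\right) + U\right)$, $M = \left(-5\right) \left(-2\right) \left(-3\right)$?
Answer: $1512$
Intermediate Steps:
$M = -30$ ($M = 10 \left(-3\right) = -30$)
$k{\left(w,U \right)} = 6 U$ ($k{\left(w,U \right)} = 6 \left(0 + U\right) = 6 U$)
$12 k{\left(M,21 \right)} = 12 \cdot 6 \cdot 21 = 12 \cdot 126 = 1512$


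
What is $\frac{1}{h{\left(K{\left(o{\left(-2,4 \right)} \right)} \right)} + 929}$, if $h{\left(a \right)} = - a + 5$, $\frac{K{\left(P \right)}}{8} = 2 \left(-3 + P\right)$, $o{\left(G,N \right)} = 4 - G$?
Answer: $\frac{1}{886} \approx 0.0011287$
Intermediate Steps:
$K{\left(P \right)} = -48 + 16 P$ ($K{\left(P \right)} = 8 \cdot 2 \left(-3 + P\right) = 8 \left(-6 + 2 P\right) = -48 + 16 P$)
$h{\left(a \right)} = 5 - a$
$\frac{1}{h{\left(K{\left(o{\left(-2,4 \right)} \right)} \right)} + 929} = \frac{1}{\left(5 - \left(-48 + 16 \left(4 - -2\right)\right)\right) + 929} = \frac{1}{\left(5 - \left(-48 + 16 \left(4 + 2\right)\right)\right) + 929} = \frac{1}{\left(5 - \left(-48 + 16 \cdot 6\right)\right) + 929} = \frac{1}{\left(5 - \left(-48 + 96\right)\right) + 929} = \frac{1}{\left(5 - 48\right) + 929} = \frac{1}{-43 + 929} = \frac{1}{886}$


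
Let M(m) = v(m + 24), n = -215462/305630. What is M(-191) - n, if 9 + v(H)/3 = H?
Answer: -6198353/11755 ≈ -527.29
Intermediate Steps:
v(H) = -27 + 3*H
n = -8287/11755 (n = -215462*1/305630 = -8287/11755 ≈ -0.70498)
M(m) = 45 + 3*m (M(m) = -27 + 3*(m + 24) = -27 + 3*(24 + m) = -27 + (72 + 3*m) = 45 + 3*m)
M(-191) - n = (45 + 3*(-191)) - 1*(-8287/11755) = (45 - 573) + 8287/11755 = -528 + 8287/11755 = -6198353/11755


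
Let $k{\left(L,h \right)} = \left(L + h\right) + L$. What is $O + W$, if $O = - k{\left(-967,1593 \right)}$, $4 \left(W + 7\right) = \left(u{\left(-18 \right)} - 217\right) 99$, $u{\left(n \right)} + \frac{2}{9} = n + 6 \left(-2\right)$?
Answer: $- \frac{23139}{4} \approx -5784.8$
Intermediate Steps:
$k{\left(L,h \right)} = h + 2 L$
$u{\left(n \right)} = - \frac{110}{9} + n$ ($u{\left(n \right)} = - \frac{2}{9} + \left(n + 6 \left(-2\right)\right) = - \frac{2}{9} + \left(n - 12\right) = - \frac{2}{9} + \left(-12 + n\right) = - \frac{110}{9} + n$)
$W = - \frac{24503}{4}$ ($W = -7 + \frac{\left(\left(- \frac{110}{9} - 18\right) - 217\right) 99}{4} = -7 + \frac{\left(- \frac{272}{9} - 217\right) 99}{4} = -7 + \frac{\left(- \frac{2225}{9}\right) 99}{4} = -7 + \frac{1}{4} \left(-24475\right) = -7 - \frac{24475}{4} = - \frac{24503}{4} \approx -6125.8$)
$O = 341$ ($O = - (1593 + 2 \left(-967\right)) = - (1593 - 1934) = \left(-1\right) \left(-341\right) = 341$)
$O + W = 341 - \frac{24503}{4} = - \frac{23139}{4}$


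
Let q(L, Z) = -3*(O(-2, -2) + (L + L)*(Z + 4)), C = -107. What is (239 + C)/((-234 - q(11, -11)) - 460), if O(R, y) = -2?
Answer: -66/581 ≈ -0.11360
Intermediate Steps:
q(L, Z) = 6 - 6*L*(4 + Z) (q(L, Z) = -3*(-2 + (L + L)*(Z + 4)) = -3*(-2 + (2*L)*(4 + Z)) = -3*(-2 + 2*L*(4 + Z)) = 6 - 6*L*(4 + Z))
(239 + C)/((-234 - q(11, -11)) - 460) = (239 - 107)/((-234 - (6 - 24*11 - 6*11*(-11))) - 460) = 132/((-234 - (6 - 264 + 726)) - 460) = 132/((-234 - 1*468) - 460) = 132/((-234 - 468) - 460) = 132/(-702 - 460) = 132/(-1162) = 132*(-1/1162) = -66/581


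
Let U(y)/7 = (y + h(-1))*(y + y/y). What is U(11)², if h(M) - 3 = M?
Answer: 1192464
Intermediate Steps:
h(M) = 3 + M
U(y) = 7*(1 + y)*(2 + y) (U(y) = 7*((y + (3 - 1))*(y + y/y)) = 7*((y + 2)*(y + 1)) = 7*((2 + y)*(1 + y)) = 7*((1 + y)*(2 + y)) = 7*(1 + y)*(2 + y))
U(11)² = (14 + 7*11² + 21*11)² = (14 + 7*121 + 231)² = (14 + 847 + 231)² = 1092² = 1192464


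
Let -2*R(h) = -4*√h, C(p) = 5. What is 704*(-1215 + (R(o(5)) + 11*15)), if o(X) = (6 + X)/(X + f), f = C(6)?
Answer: -739200 + 704*√110/5 ≈ -7.3772e+5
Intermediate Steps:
f = 5
o(X) = (6 + X)/(5 + X) (o(X) = (6 + X)/(X + 5) = (6 + X)/(5 + X))
R(h) = 2*√h (R(h) = -(-2)*√h = 2*√h)
704*(-1215 + (R(o(5)) + 11*15)) = 704*(-1215 + (2*√((6 + 5)/(5 + 5)) + 11*15)) = 704*(-1215 + (2*√(11/10) + 165)) = 704*(-1215 + (2*(√110/10) + 165)) = 704*(-1215 + (√110/5 + 165)) = 704*(-1215 + (165 + √110/5)) = 704*(-1050 + √110/5) = -739200 + 704*√110/5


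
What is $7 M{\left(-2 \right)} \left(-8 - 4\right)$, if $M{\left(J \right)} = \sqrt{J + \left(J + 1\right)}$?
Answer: $- 84 i \sqrt{3} \approx - 145.49 i$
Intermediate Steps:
$M{\left(J \right)} = \sqrt{1 + 2 J}$ ($M{\left(J \right)} = \sqrt{J + \left(1 + J\right)} = \sqrt{1 + 2 J}$)
$7 M{\left(-2 \right)} \left(-8 - 4\right) = 7 \sqrt{1 + 2 \left(-2\right)} \left(-8 - 4\right) = 7 \sqrt{1 - 4} \left(-12\right) = 7 \sqrt{-3} \left(-12\right) = 7 i \sqrt{3} \left(-12\right) = - 84 i \sqrt{3}$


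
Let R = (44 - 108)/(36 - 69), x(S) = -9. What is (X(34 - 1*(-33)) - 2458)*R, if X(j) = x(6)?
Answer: -157888/33 ≈ -4784.5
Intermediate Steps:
X(j) = -9
R = 64/33 (R = -64/(-33) = -64*(-1/33) = 64/33 ≈ 1.9394)
(X(34 - 1*(-33)) - 2458)*R = (-9 - 2458)*(64/33) = -2467*64/33 = -157888/33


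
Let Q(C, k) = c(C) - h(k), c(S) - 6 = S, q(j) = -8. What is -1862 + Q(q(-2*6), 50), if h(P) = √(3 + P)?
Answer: -1864 - √53 ≈ -1871.3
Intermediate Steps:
c(S) = 6 + S
Q(C, k) = 6 + C - √(3 + k) (Q(C, k) = (6 + C) - √(3 + k) = 6 + C - √(3 + k))
-1862 + Q(q(-2*6), 50) = -1862 + (6 - 8 - √(3 + 50)) = -1862 + (6 - 8 - √53) = -1862 + (-2 - √53) = -1864 - √53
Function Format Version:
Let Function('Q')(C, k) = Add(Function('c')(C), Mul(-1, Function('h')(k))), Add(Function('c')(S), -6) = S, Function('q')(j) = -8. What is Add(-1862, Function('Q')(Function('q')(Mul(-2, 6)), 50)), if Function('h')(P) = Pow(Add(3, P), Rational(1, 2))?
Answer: Add(-1864, Mul(-1, Pow(53, Rational(1, 2)))) ≈ -1871.3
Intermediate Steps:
Function('c')(S) = Add(6, S)
Function('Q')(C, k) = Add(6, C, Mul(-1, Pow(Add(3, k), Rational(1, 2)))) (Function('Q')(C, k) = Add(Add(6, C), Mul(-1, Pow(Add(3, k), Rational(1, 2)))) = Add(6, C, Mul(-1, Pow(Add(3, k), Rational(1, 2)))))
Add(-1862, Function('Q')(Function('q')(Mul(-2, 6)), 50)) = Add(-1862, Add(6, -8, Mul(-1, Pow(Add(3, 50), Rational(1, 2))))) = Add(-1862, Add(6, -8, Mul(-1, Pow(53, Rational(1, 2))))) = Add(-1862, Add(-2, Mul(-1, Pow(53, Rational(1, 2))))) = Add(-1864, Mul(-1, Pow(53, Rational(1, 2))))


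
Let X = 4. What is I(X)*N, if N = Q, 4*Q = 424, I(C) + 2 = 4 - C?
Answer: -212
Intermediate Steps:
I(C) = 2 - C (I(C) = -2 + (4 - C) = 2 - C)
Q = 106 (Q = (¼)*424 = 106)
N = 106
I(X)*N = (2 - 1*4)*106 = (2 - 4)*106 = -2*106 = -212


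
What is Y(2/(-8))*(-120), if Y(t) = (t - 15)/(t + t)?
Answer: -3660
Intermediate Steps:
Y(t) = (-15 + t)/(2*t) (Y(t) = (-15 + t)/((2*t)) = (-15 + t)*(1/(2*t)) = (-15 + t)/(2*t))
Y(2/(-8))*(-120) = ((-15 + 2/(-8))/(2*((2/(-8)))))*(-120) = ((-15 + 2*(-1/8))/(2*((2*(-1/8)))))*(-120) = ((-15 - 1/4)/(2*(-1/4)))*(-120) = ((1/2)*(-4)*(-61/4))*(-120) = (61/2)*(-120) = -3660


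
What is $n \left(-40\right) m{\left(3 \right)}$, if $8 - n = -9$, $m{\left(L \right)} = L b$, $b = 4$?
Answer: $-8160$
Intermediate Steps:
$m{\left(L \right)} = 4 L$ ($m{\left(L \right)} = L 4 = 4 L$)
$n = 17$ ($n = 8 - -9 = 8 + 9 = 17$)
$n \left(-40\right) m{\left(3 \right)} = 17 \left(-40\right) 4 \cdot 3 = \left(-680\right) 12 = -8160$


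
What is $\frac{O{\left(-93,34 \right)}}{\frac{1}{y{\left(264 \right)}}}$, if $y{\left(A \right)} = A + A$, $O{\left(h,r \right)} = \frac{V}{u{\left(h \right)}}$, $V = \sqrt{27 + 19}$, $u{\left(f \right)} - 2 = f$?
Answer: $- \frac{528 \sqrt{46}}{91} \approx -39.352$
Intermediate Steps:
$u{\left(f \right)} = 2 + f$
$V = \sqrt{46} \approx 6.7823$
$O{\left(h,r \right)} = \frac{\sqrt{46}}{2 + h}$
$y{\left(A \right)} = 2 A$
$\frac{O{\left(-93,34 \right)}}{\frac{1}{y{\left(264 \right)}}} = \frac{\sqrt{46} \frac{1}{2 - 93}}{\frac{1}{2 \cdot 264}} = \frac{\sqrt{46} \frac{1}{-91}}{\frac{1}{528}} = \sqrt{46} \left(- \frac{1}{91}\right) \frac{1}{\frac{1}{528}} = - \frac{\sqrt{46}}{91} \cdot 528 = - \frac{528 \sqrt{46}}{91}$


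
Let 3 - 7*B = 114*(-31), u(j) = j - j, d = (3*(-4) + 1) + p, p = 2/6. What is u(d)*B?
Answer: 0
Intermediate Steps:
p = 1/3 (p = 2*(1/6) = 1/3 ≈ 0.33333)
d = -32/3 (d = (3*(-4) + 1) + 1/3 = (-12 + 1) + 1/3 = -11 + 1/3 = -32/3 ≈ -10.667)
u(j) = 0
B = 3537/7 (B = 3/7 - 114*(-31)/7 = 3/7 - 1/7*(-3534) = 3/7 + 3534/7 = 3537/7 ≈ 505.29)
u(d)*B = 0*(3537/7) = 0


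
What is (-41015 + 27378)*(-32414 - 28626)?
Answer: 832402480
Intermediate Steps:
(-41015 + 27378)*(-32414 - 28626) = -13637*(-61040) = 832402480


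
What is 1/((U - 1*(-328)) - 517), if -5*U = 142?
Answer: -5/1087 ≈ -0.0045998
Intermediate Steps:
U = -142/5 (U = -⅕*142 = -142/5 ≈ -28.400)
1/((U - 1*(-328)) - 517) = 1/((-142/5 - 1*(-328)) - 517) = 1/((-142/5 + 328) - 517) = 1/(1498/5 - 517) = 1/(-1087/5) = -5/1087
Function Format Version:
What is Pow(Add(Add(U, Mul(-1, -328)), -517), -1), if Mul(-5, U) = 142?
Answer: Rational(-5, 1087) ≈ -0.0045998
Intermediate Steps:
U = Rational(-142, 5) (U = Mul(Rational(-1, 5), 142) = Rational(-142, 5) ≈ -28.400)
Pow(Add(Add(U, Mul(-1, -328)), -517), -1) = Pow(Add(Add(Rational(-142, 5), Mul(-1, -328)), -517), -1) = Pow(Add(Add(Rational(-142, 5), 328), -517), -1) = Pow(Add(Rational(1498, 5), -517), -1) = Pow(Rational(-1087, 5), -1) = Rational(-5, 1087)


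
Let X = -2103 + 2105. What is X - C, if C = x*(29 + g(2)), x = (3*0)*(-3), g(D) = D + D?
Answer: 2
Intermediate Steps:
g(D) = 2*D
x = 0 (x = 0*(-3) = 0)
X = 2
C = 0 (C = 0*(29 + 2*2) = 0*(29 + 4) = 0*33 = 0)
X - C = 2 - 1*0 = 2 + 0 = 2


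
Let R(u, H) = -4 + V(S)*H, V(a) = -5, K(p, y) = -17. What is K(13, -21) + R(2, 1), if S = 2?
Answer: -26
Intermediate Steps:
R(u, H) = -4 - 5*H
K(13, -21) + R(2, 1) = -17 + (-4 - 5*1) = -17 + (-4 - 5) = -17 - 9 = -26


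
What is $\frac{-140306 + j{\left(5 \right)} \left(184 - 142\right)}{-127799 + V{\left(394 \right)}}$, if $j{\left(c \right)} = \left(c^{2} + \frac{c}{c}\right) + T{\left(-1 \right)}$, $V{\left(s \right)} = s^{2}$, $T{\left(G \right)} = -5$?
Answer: $- \frac{139424}{27437} \approx -5.0816$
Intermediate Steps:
$j{\left(c \right)} = -4 + c^{2}$ ($j{\left(c \right)} = \left(c^{2} + \frac{c}{c}\right) - 5 = \left(c^{2} + 1\right) - 5 = \left(1 + c^{2}\right) - 5 = -4 + c^{2}$)
$\frac{-140306 + j{\left(5 \right)} \left(184 - 142\right)}{-127799 + V{\left(394 \right)}} = \frac{-140306 + \left(-4 + 5^{2}\right) \left(184 - 142\right)}{-127799 + 394^{2}} = \frac{-140306 + \left(-4 + 25\right) 42}{-127799 + 155236} = \frac{-140306 + 21 \cdot 42}{27437} = \left(-140306 + 882\right) \frac{1}{27437} = \left(-139424\right) \frac{1}{27437} = - \frac{139424}{27437}$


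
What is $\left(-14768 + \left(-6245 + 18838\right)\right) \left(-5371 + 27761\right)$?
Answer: $-48698250$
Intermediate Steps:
$\left(-14768 + \left(-6245 + 18838\right)\right) \left(-5371 + 27761\right) = \left(-14768 + 12593\right) 22390 = \left(-2175\right) 22390 = -48698250$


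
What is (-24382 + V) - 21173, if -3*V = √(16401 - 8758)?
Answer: -45555 - √7643/3 ≈ -45584.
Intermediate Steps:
V = -√7643/3 (V = -√(16401 - 8758)/3 = -√7643/3 ≈ -29.141)
(-24382 + V) - 21173 = (-24382 - √7643/3) - 21173 = -45555 - √7643/3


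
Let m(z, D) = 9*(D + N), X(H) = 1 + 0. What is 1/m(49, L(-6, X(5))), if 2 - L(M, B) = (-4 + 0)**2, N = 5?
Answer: -1/81 ≈ -0.012346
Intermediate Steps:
X(H) = 1
L(M, B) = -14 (L(M, B) = 2 - (-4 + 0)**2 = 2 - 1*(-4)**2 = 2 - 1*16 = 2 - 16 = -14)
m(z, D) = 45 + 9*D (m(z, D) = 9*(D + 5) = 9*(5 + D) = 45 + 9*D)
1/m(49, L(-6, X(5))) = 1/(45 + 9*(-14)) = 1/(45 - 126) = 1/(-81) = -1/81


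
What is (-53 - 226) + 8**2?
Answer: -215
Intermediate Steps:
(-53 - 226) + 8**2 = -279 + 64 = -215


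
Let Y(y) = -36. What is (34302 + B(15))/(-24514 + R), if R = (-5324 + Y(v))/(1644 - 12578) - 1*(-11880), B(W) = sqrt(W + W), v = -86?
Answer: -31254839/11511233 - 5467*sqrt(30)/69067398 ≈ -2.7156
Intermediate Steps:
B(W) = sqrt(2)*sqrt(W) (B(W) = sqrt(2*W) = sqrt(2)*sqrt(W))
R = 64950640/5467 (R = (-5324 - 36)/(1644 - 12578) - 1*(-11880) = -5360/(-10934) + 11880 = -5360*(-1/10934) + 11880 = 2680/5467 + 11880 = 64950640/5467 ≈ 11880.)
(34302 + B(15))/(-24514 + R) = (34302 + sqrt(2)*sqrt(15))/(-24514 + 64950640/5467) = (34302 + sqrt(30))/(-69067398/5467) = (34302 + sqrt(30))*(-5467/69067398) = -31254839/11511233 - 5467*sqrt(30)/69067398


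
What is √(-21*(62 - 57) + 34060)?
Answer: √33955 ≈ 184.27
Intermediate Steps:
√(-21*(62 - 57) + 34060) = √(-21*5 + 34060) = √(-105 + 34060) = √33955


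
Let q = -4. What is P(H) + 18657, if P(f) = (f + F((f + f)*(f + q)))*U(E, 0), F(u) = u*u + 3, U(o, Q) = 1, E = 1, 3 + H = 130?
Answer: 976081351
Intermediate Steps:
H = 127 (H = -3 + 130 = 127)
F(u) = 3 + u**2 (F(u) = u**2 + 3 = 3 + u**2)
P(f) = 3 + f + 4*f**2*(-4 + f)**2 (P(f) = (f + (3 + ((f + f)*(f - 4))**2))*1 = (f + (3 + ((2*f)*(-4 + f))**2))*1 = (f + (3 + (2*f*(-4 + f))**2))*1 = (f + (3 + 4*f**2*(-4 + f)**2))*1 = (3 + f + 4*f**2*(-4 + f)**2)*1 = 3 + f + 4*f**2*(-4 + f)**2)
P(H) + 18657 = (3 + 127 + 4*127**2*(-4 + 127)**2) + 18657 = (3 + 127 + 4*16129*123**2) + 18657 = (3 + 127 + 4*16129*15129) + 18657 = (3 + 127 + 976062564) + 18657 = 976062694 + 18657 = 976081351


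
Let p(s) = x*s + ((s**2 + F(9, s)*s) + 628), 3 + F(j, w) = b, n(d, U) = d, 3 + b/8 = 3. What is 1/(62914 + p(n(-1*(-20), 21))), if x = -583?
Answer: 1/52222 ≈ 1.9149e-5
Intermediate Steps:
b = 0 (b = -24 + 8*3 = -24 + 24 = 0)
F(j, w) = -3 (F(j, w) = -3 + 0 = -3)
p(s) = 628 + s**2 - 586*s (p(s) = -583*s + ((s**2 - 3*s) + 628) = -583*s + (628 + s**2 - 3*s) = 628 + s**2 - 586*s)
1/(62914 + p(n(-1*(-20), 21))) = 1/(62914 + (628 + (-1*(-20))**2 - (-586)*(-20))) = 1/(62914 + (628 + 20**2 - 586*20)) = 1/(62914 + (628 + 400 - 11720)) = 1/(62914 - 10692) = 1/52222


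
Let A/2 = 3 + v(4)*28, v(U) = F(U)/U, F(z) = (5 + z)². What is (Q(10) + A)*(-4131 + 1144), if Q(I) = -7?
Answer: -3384271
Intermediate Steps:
v(U) = (5 + U)²/U
A = 1140 (A = 2*(3 + ((5 + 4)²/4)*28) = 2*(3 + ((¼)*9²)*28) = 2*(3 + ((¼)*81)*28) = 2*(3 + (81/4)*28) = 2*(3 + 567) = 2*570 = 1140)
(Q(10) + A)*(-4131 + 1144) = (-7 + 1140)*(-4131 + 1144) = 1133*(-2987) = -3384271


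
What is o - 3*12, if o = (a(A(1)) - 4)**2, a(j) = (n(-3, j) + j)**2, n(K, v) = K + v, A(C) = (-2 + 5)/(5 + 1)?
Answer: -36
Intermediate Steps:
A(C) = 1/2 (A(C) = 3/6 = 3*(1/6) = 1/2)
a(j) = (-3 + 2*j)**2 (a(j) = ((-3 + j) + j)**2 = (-3 + 2*j)**2)
o = 0 (o = ((-3 + 2*(1/2))**2 - 4)**2 = ((-3 + 1)**2 - 4)**2 = ((-2)**2 - 4)**2 = (4 - 4)**2 = 0**2 = 0)
o - 3*12 = 0 - 3*12 = 0 - 36 = -36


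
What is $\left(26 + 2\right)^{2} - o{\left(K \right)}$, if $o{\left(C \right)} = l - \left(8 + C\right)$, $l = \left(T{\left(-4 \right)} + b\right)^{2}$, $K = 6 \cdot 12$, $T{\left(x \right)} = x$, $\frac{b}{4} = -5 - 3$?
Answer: $-432$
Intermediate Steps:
$b = -32$ ($b = 4 \left(-5 - 3\right) = 4 \left(-8\right) = -32$)
$K = 72$
$l = 1296$ ($l = \left(-4 - 32\right)^{2} = \left(-36\right)^{2} = 1296$)
$o{\left(C \right)} = 1288 - C$ ($o{\left(C \right)} = 1296 - \left(8 + C\right) = 1288 - C$)
$\left(26 + 2\right)^{2} - o{\left(K \right)} = \left(26 + 2\right)^{2} - \left(1288 - 72\right) = 28^{2} - \left(1288 - 72\right) = 784 - 1216 = -432$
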